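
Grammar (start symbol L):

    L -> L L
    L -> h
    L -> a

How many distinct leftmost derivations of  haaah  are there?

Parse trees for haaah (showing first 6 of 14):
  [L [L h] [L [L a] [L [L a] [L [L a] [L h]]]]]
  [L [L h] [L [L a] [L [L [L a] [L a]] [L h]]]]
  [L [L h] [L [L [L a] [L a]] [L [L a] [L h]]]]
  [L [L h] [L [L [L a] [L [L a] [L a]]] [L h]]]
  [L [L h] [L [L [L [L a] [L a]] [L a]] [L h]]]
  [L [L [L h] [L a]] [L [L a] [L [L a] [L h]]]]

14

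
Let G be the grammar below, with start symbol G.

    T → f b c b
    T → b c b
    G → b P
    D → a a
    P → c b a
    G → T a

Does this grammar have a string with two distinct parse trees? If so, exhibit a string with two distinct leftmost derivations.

Witness: b c b a

Derivation 1: G ⇒ b P ⇒ b c b a
Derivation 2: G ⇒ T a ⇒ b c b a

Two distinct leftmost derivations for the same string.

Ambiguous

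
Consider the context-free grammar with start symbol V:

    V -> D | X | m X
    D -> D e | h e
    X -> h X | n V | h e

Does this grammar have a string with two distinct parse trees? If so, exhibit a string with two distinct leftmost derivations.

Witness: h e

Derivation 1: V ⇒ D ⇒ h e
Derivation 2: V ⇒ X ⇒ h e

Two distinct leftmost derivations for the same string.

Ambiguous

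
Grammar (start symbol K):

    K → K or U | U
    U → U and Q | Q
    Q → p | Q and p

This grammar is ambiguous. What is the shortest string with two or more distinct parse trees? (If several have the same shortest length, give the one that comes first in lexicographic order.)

length 1: no string has ≥2 trees
length 3: p and p has 2 parse trees

Two derivations of p and p:
  K ⇒ U ⇒ U and Q ⇒ Q and Q ⇒ p and Q ⇒ p and p
  K ⇒ U ⇒ Q ⇒ Q and p ⇒ p and p

p and p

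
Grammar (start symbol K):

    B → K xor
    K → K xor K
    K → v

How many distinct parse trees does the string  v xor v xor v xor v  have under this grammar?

5

Parse trees for v xor v xor v xor v:
  [K [K v] xor [K [K v] xor [K [K v] xor [K v]]]]
  [K [K v] xor [K [K [K v] xor [K v]] xor [K v]]]
  [K [K [K v] xor [K v]] xor [K [K v] xor [K v]]]
  [K [K [K v] xor [K [K v] xor [K v]]] xor [K v]]
  [K [K [K [K v] xor [K v]] xor [K v]] xor [K v]]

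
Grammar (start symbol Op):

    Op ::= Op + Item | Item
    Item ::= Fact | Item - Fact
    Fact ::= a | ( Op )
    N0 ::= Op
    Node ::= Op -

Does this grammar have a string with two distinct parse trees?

Only Op, Item, Fact are reachable from Op; ignoring the rest: This is a standard precedence ladder (Op over Item over Fact), with each level left-recursive on its own operator ('+' at Op, '-' at Item). That structure is LR(1), hence unambiguous.

Unambiguous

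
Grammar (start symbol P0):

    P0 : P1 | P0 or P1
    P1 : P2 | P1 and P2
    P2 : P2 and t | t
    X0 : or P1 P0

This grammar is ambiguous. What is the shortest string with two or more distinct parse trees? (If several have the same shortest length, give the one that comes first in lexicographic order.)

t and t

length 1: no string has ≥2 trees
length 3: t and t has 2 parse trees

Two derivations of t and t:
  P0 ⇒ P1 ⇒ P2 ⇒ P2 and t ⇒ t and t
  P0 ⇒ P1 ⇒ P1 and P2 ⇒ P2 and P2 ⇒ t and P2 ⇒ t and t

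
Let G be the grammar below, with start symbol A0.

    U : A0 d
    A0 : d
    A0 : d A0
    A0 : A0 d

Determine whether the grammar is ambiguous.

Ambiguous

Witness: d d

Derivation 1: A0 ⇒ d A0 ⇒ d d
Derivation 2: A0 ⇒ A0 d ⇒ d d

Two distinct leftmost derivations for the same string.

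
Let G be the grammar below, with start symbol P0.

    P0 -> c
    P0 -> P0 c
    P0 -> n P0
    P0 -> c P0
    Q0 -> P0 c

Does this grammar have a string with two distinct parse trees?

Witness: c c

Derivation 1: P0 ⇒ P0 c ⇒ c c
Derivation 2: P0 ⇒ c P0 ⇒ c c

Two distinct leftmost derivations for the same string.

Ambiguous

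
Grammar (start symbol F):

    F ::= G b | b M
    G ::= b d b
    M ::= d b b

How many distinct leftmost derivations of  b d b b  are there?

2

Parse trees for b d b b:
  [F [G b d b] b]
  [F b [M d b b]]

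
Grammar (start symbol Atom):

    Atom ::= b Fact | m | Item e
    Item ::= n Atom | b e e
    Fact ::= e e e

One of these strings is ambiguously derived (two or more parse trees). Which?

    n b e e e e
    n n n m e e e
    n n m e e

n b e e e e: 2 trees
n n n m e e e: 1 tree
n n m e e: 1 tree

n b e e e e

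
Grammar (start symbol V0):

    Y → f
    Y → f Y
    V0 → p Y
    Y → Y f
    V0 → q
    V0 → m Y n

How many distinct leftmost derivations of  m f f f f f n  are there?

16

Parse trees for m f f f f f n (showing first 6 of 16):
  [V0 m [Y f [Y f [Y f [Y f [Y f]]]]] n]
  [V0 m [Y f [Y f [Y f [Y [Y f] f]]]] n]
  [V0 m [Y f [Y f [Y [Y f [Y f]] f]]] n]
  [V0 m [Y f [Y f [Y [Y [Y f] f] f]]] n]
  [V0 m [Y f [Y [Y f [Y f [Y f]]] f]] n]
  [V0 m [Y f [Y [Y f [Y [Y f] f]] f]] n]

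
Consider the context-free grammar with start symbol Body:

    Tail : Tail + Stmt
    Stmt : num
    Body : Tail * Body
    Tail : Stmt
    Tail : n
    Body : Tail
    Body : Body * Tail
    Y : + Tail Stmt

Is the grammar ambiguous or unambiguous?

Witness: n * n

Derivation 1: Body ⇒ Tail * Body ⇒ n * Body ⇒ n * Tail ⇒ n * n
Derivation 2: Body ⇒ Body * Tail ⇒ Tail * Tail ⇒ n * Tail ⇒ n * n

Two distinct leftmost derivations for the same string.

Ambiguous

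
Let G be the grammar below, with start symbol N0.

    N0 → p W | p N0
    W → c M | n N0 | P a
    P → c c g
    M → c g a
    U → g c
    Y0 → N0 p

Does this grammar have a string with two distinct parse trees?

Witness: p c c g a

Derivation 1: N0 ⇒ p W ⇒ p c M ⇒ p c c g a
Derivation 2: N0 ⇒ p W ⇒ p P a ⇒ p c c g a

Two distinct leftmost derivations for the same string.

Ambiguous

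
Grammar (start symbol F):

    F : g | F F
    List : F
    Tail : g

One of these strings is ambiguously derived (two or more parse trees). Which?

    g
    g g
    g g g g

g g g g

g: 1 tree
g g: 1 tree
g g g g: 5 trees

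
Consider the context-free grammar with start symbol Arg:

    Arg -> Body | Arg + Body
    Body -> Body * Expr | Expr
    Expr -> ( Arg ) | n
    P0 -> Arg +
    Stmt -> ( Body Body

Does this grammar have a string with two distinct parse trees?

(P0, Stmt are unreachable from Arg, so their rules don't affect L(Arg).) The grammar is stratified — Arg handles '+' (left-recursive), Body handles '*', Expr atoms. Each operator has a fixed associativity and precedence level, so every string has one parse.

Unambiguous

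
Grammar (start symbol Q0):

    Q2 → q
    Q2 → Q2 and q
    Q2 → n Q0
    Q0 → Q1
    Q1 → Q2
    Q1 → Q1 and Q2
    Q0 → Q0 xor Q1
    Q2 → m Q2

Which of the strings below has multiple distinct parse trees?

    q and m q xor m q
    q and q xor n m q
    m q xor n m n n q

q and m q xor m q: 1 tree
q and q xor n m q: 2 trees
m q xor n m n n q: 1 tree

q and q xor n m q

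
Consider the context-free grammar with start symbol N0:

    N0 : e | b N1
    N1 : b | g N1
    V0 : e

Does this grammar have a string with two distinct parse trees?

(V0 is unreachable from N0, so its rules don't affect L(N0).) Restricted to the reachable nonterminals, every rule has the form A → t or A → t B, and no two rules for the same A share a first terminal. The grammar encodes a DFA — one run per string.

Unambiguous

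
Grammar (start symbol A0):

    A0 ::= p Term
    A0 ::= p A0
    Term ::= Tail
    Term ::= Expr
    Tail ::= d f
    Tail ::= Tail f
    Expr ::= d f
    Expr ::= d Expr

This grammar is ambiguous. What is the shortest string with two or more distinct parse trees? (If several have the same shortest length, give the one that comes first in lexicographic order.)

length 3: p d f has 2 parse trees

Two derivations of p d f:
  A0 ⇒ p Term ⇒ p Tail ⇒ p d f
  A0 ⇒ p Term ⇒ p Expr ⇒ p d f

p d f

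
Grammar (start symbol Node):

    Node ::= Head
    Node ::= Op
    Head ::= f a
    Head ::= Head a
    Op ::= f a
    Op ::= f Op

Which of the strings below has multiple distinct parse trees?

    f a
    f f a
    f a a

f a

f a: 2 trees
f f a: 1 tree
f a a: 1 tree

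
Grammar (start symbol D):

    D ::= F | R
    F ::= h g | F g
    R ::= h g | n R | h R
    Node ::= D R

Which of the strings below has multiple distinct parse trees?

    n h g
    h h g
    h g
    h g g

n h g: 1 tree
h h g: 1 tree
h g: 2 trees
h g g: 1 tree

h g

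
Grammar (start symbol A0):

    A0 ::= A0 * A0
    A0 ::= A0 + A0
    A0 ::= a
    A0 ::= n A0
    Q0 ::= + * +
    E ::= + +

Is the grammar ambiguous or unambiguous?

Ambiguous

Witness: n a * a

Derivation 1: A0 ⇒ A0 * A0 ⇒ n A0 * A0 ⇒ n a * A0 ⇒ n a * a
Derivation 2: A0 ⇒ n A0 ⇒ n A0 * A0 ⇒ n a * A0 ⇒ n a * a

Two distinct leftmost derivations for the same string.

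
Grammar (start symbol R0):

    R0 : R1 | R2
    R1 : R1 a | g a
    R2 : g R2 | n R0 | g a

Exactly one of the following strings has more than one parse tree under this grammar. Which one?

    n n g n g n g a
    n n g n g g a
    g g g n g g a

n n g n g n g a

n n g n g n g a: 2 trees
n n g n g g a: 1 tree
g g g n g g a: 1 tree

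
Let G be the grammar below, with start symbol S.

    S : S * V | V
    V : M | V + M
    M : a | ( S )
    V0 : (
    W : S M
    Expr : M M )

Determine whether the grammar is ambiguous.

Unambiguous

Only S, V, M are reachable from S; ignoring the rest: This is a standard precedence ladder (S over V over M), with each level left-recursive on its own operator ('*' at S, '+' at V). That structure is LR(1), hence unambiguous.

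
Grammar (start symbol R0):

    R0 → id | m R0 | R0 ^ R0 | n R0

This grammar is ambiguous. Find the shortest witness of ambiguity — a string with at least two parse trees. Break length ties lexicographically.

length 1: no string has ≥2 trees
length 2: no string has ≥2 trees
length 3: no string has ≥2 trees
length 4: m id ^ id has 2 parse trees

Two derivations of m id ^ id:
  R0 ⇒ m R0 ⇒ m R0 ^ R0 ⇒ m id ^ R0 ⇒ m id ^ id
  R0 ⇒ R0 ^ R0 ⇒ m R0 ^ R0 ⇒ m id ^ R0 ⇒ m id ^ id

m id ^ id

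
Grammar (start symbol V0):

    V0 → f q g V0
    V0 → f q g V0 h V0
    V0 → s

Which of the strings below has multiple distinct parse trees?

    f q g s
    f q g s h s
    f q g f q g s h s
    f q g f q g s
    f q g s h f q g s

f q g s: 1 tree
f q g s h s: 1 tree
f q g f q g s h s: 2 trees
f q g f q g s: 1 tree
f q g s h f q g s: 1 tree

f q g f q g s h s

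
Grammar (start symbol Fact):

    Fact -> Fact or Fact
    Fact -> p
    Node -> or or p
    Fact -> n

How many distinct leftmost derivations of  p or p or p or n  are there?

Parse trees for p or p or p or n:
  [Fact [Fact p] or [Fact [Fact p] or [Fact [Fact p] or [Fact n]]]]
  [Fact [Fact p] or [Fact [Fact [Fact p] or [Fact p]] or [Fact n]]]
  [Fact [Fact [Fact p] or [Fact p]] or [Fact [Fact p] or [Fact n]]]
  [Fact [Fact [Fact p] or [Fact [Fact p] or [Fact p]]] or [Fact n]]
  [Fact [Fact [Fact [Fact p] or [Fact p]] or [Fact p]] or [Fact n]]

5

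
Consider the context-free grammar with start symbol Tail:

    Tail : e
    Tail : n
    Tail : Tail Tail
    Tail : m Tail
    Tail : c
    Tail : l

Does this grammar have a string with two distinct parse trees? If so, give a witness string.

Ambiguous

Witness: c c c

Derivation 1: Tail ⇒ Tail Tail ⇒ Tail Tail Tail ⇒ c Tail Tail ⇒ c c Tail ⇒ c c c
Derivation 2: Tail ⇒ Tail Tail ⇒ c Tail ⇒ c Tail Tail ⇒ c c Tail ⇒ c c c

Two distinct leftmost derivations for the same string.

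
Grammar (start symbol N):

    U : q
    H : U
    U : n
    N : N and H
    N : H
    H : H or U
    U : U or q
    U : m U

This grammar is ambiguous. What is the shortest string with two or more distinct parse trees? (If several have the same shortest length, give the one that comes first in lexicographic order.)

length 1: no string has ≥2 trees
length 2: no string has ≥2 trees
length 3: n or q has 2 parse trees

Two derivations of n or q:
  N ⇒ H ⇒ U ⇒ U or q ⇒ n or q
  N ⇒ H ⇒ H or U ⇒ U or U ⇒ n or U ⇒ n or q

n or q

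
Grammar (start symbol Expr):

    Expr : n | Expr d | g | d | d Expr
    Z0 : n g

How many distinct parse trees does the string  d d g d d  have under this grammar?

Parse trees for d d g d d:
  [Expr [Expr [Expr d [Expr d [Expr g]]] d] d]
  [Expr [Expr d [Expr [Expr d [Expr g]] d]] d]
  [Expr [Expr d [Expr d [Expr [Expr g] d]]] d]
  [Expr d [Expr [Expr [Expr d [Expr g]] d] d]]
  [Expr d [Expr [Expr d [Expr [Expr g] d]] d]]
  [Expr d [Expr d [Expr [Expr [Expr g] d] d]]]

6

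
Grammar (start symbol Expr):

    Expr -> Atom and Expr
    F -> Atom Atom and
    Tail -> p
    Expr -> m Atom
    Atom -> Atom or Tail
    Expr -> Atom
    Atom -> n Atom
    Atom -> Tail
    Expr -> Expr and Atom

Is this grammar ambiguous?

Ambiguous

Witness: p and p

Derivation 1: Expr ⇒ Atom and Expr ⇒ Tail and Expr ⇒ p and Expr ⇒ p and Atom ⇒ p and Tail ⇒ p and p
Derivation 2: Expr ⇒ Expr and Atom ⇒ Atom and Atom ⇒ Tail and Atom ⇒ p and Atom ⇒ p and Tail ⇒ p and p

Two distinct leftmost derivations for the same string.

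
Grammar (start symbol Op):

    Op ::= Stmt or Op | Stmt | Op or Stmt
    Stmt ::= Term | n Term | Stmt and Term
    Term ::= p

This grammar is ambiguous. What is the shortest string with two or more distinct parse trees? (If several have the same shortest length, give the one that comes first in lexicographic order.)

p or p

length 1: no string has ≥2 trees
length 2: no string has ≥2 trees
length 3: p or p has 2 parse trees

Two derivations of p or p:
  Op ⇒ Stmt or Op ⇒ Term or Op ⇒ p or Op ⇒ p or Stmt ⇒ p or Term ⇒ p or p
  Op ⇒ Op or Stmt ⇒ Stmt or Stmt ⇒ Term or Stmt ⇒ p or Stmt ⇒ p or Term ⇒ p or p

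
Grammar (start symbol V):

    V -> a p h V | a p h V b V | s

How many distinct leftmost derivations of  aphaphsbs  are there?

Parse trees for aphaphsbs:
  [V a p h [V a p h [V s] b [V s]]]
  [V a p h [V a p h [V s]] b [V s]]

2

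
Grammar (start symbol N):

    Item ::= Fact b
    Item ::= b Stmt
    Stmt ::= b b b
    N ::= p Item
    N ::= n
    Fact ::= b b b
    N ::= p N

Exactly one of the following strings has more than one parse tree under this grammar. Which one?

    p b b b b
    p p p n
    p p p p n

p b b b b: 2 trees
p p p n: 1 tree
p p p p n: 1 tree

p b b b b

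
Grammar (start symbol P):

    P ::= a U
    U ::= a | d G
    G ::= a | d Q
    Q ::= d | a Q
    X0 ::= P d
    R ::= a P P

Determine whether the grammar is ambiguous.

Unambiguous

Only P, U, G, Q are reachable from P; ignoring the rest: The reachable rules are right-linear with at most one rule per (nonterminal, next-terminal) pair. Each input token forces the next rule, so parsing is deterministic.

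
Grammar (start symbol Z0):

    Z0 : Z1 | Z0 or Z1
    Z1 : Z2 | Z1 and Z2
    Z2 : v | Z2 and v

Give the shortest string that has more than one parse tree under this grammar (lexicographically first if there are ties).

length 1: no string has ≥2 trees
length 3: v and v has 2 parse trees

Two derivations of v and v:
  Z0 ⇒ Z1 ⇒ Z2 ⇒ Z2 and v ⇒ v and v
  Z0 ⇒ Z1 ⇒ Z1 and Z2 ⇒ Z2 and Z2 ⇒ v and Z2 ⇒ v and v

v and v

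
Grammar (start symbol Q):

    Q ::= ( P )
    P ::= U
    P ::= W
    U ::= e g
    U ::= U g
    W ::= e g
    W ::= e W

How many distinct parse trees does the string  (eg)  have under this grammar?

2

Parse trees for (eg):
  [Q ( [P [U e g]] )]
  [Q ( [P [W e g]] )]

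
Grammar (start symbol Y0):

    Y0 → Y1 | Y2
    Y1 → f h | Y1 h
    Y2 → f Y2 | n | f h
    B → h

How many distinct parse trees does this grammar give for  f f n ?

Parse trees for f f n:
  [Y0 [Y2 f [Y2 f [Y2 n]]]]

1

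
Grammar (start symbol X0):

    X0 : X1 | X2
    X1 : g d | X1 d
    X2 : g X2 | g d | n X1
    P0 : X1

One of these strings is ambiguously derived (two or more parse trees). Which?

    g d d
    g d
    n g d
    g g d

g d d: 1 tree
g d: 2 trees
n g d: 1 tree
g g d: 1 tree

g d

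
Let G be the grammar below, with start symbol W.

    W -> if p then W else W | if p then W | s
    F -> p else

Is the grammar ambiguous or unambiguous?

Witness: if p then if p then s else s

Derivation 1: W ⇒ if p then W else W ⇒ if p then if p then W else W ⇒ if p then if p then s else W ⇒ if p then if p then s else s
Derivation 2: W ⇒ if p then W ⇒ if p then if p then W else W ⇒ if p then if p then s else W ⇒ if p then if p then s else s

Two distinct leftmost derivations for the same string.

Ambiguous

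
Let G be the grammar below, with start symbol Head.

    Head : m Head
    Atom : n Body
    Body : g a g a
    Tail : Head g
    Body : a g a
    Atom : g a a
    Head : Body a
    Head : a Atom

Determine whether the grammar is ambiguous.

Ambiguous

Witness: a g a a

Derivation 1: Head ⇒ Body a ⇒ a g a a
Derivation 2: Head ⇒ a Atom ⇒ a g a a

Two distinct leftmost derivations for the same string.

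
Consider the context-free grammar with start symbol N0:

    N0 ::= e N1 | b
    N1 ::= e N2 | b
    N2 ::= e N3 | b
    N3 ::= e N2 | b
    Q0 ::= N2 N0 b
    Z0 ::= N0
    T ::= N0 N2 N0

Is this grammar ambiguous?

(Q0, Z0, T are unreachable from N0, so their rules don't affect L(N0).) Each reachable nonterminal has at most one production per leading terminal, and all productions are right-linear; the derivation is determined token-by-token.

Unambiguous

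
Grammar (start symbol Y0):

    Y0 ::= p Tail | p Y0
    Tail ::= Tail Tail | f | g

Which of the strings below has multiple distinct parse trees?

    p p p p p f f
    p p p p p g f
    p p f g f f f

p p f g f f f

p p p p p f f: 1 tree
p p p p p g f: 1 tree
p p f g f f f: 14 trees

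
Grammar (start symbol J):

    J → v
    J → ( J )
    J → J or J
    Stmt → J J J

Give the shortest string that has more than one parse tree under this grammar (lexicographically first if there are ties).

v or v or v

length 1: no string has ≥2 trees
length 3: no string has ≥2 trees
length 5: v or v or v has 2 parse trees

Two derivations of v or v or v:
  J ⇒ J or J ⇒ v or J ⇒ v or J or J ⇒ v or v or J ⇒ v or v or v
  J ⇒ J or J ⇒ J or J or J ⇒ v or J or J ⇒ v or v or J ⇒ v or v or v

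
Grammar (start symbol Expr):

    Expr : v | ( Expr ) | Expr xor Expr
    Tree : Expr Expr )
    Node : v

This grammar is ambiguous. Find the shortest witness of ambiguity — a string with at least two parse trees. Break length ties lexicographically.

length 1: no string has ≥2 trees
length 3: no string has ≥2 trees
length 5: v xor v xor v has 2 parse trees

Two derivations of v xor v xor v:
  Expr ⇒ Expr xor Expr ⇒ v xor Expr ⇒ v xor Expr xor Expr ⇒ v xor v xor Expr ⇒ v xor v xor v
  Expr ⇒ Expr xor Expr ⇒ Expr xor Expr xor Expr ⇒ v xor Expr xor Expr ⇒ v xor v xor Expr ⇒ v xor v xor v

v xor v xor v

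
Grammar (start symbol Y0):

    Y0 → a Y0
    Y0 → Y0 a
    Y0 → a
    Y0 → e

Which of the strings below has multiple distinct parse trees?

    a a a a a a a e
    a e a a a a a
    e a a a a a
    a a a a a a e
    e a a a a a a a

a e a a a a a

a a a a a a a e: 1 tree
a e a a a a a: 6 trees
e a a a a a: 1 tree
a a a a a a e: 1 tree
e a a a a a a a: 1 tree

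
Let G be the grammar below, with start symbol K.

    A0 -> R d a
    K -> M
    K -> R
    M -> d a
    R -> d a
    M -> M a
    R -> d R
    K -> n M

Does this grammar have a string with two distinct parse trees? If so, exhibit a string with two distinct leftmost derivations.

Witness: d a

Derivation 1: K ⇒ M ⇒ d a
Derivation 2: K ⇒ R ⇒ d a

Two distinct leftmost derivations for the same string.

Ambiguous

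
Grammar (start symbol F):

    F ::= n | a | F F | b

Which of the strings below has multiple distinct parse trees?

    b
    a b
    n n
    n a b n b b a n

n a b n b b a n

b: 1 tree
a b: 1 tree
n n: 1 tree
n a b n b b a n: 429 trees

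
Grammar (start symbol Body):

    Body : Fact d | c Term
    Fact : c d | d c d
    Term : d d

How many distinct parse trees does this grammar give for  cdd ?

2

Parse trees for cdd:
  [Body [Fact c d] d]
  [Body c [Term d d]]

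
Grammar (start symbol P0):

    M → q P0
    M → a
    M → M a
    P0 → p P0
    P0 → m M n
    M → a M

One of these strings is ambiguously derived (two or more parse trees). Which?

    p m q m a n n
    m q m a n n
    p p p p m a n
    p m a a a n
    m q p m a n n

p m q m a n n: 1 tree
m q m a n n: 1 tree
p p p p m a n: 1 tree
p m a a a n: 4 trees
m q p m a n n: 1 tree

p m a a a n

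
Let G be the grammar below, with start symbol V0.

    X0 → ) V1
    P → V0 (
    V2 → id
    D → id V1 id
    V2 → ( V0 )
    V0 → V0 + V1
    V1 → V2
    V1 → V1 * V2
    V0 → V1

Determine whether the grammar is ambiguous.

Unambiguous

Only V0, V1, V2 are reachable from V0; ignoring the rest: V0 → V0 + V1 | V1  ;  V1 → V1 * V2 | V2  — a left-associative chain with V2 at the bottom. Each string factors uniquely by precedence.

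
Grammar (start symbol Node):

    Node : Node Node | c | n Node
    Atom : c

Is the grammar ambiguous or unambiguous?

Witness: c c c

Derivation 1: Node ⇒ Node Node ⇒ Node Node Node ⇒ c Node Node ⇒ c c Node ⇒ c c c
Derivation 2: Node ⇒ Node Node ⇒ c Node ⇒ c Node Node ⇒ c c Node ⇒ c c c

Two distinct leftmost derivations for the same string.

Ambiguous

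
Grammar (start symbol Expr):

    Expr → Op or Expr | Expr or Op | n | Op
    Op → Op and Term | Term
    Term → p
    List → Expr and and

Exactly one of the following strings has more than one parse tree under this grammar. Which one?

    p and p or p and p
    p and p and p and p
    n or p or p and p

p and p or p and p: 2 trees
p and p and p and p: 1 tree
n or p or p and p: 1 tree

p and p or p and p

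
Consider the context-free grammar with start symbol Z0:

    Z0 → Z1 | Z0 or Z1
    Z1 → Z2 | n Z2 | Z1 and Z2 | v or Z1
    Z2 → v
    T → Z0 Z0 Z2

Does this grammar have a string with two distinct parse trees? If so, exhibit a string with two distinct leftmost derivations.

Witness: v or v

Derivation 1: Z0 ⇒ Z1 ⇒ v or Z1 ⇒ v or Z2 ⇒ v or v
Derivation 2: Z0 ⇒ Z0 or Z1 ⇒ Z1 or Z1 ⇒ Z2 or Z1 ⇒ v or Z1 ⇒ v or Z2 ⇒ v or v

Two distinct leftmost derivations for the same string.

Ambiguous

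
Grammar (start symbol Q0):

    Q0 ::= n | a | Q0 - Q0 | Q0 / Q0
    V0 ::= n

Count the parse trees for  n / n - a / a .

Parse trees for n / n - a / a:
  [Q0 [Q0 [Q0 n] / [Q0 n]] - [Q0 [Q0 a] / [Q0 a]]]
  [Q0 [Q0 n] / [Q0 [Q0 n] - [Q0 [Q0 a] / [Q0 a]]]]
  [Q0 [Q0 n] / [Q0 [Q0 [Q0 n] - [Q0 a]] / [Q0 a]]]
  [Q0 [Q0 [Q0 [Q0 n] / [Q0 n]] - [Q0 a]] / [Q0 a]]
  [Q0 [Q0 [Q0 n] / [Q0 [Q0 n] - [Q0 a]]] / [Q0 a]]

5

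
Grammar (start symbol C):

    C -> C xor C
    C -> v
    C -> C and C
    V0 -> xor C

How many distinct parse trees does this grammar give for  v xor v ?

1

Parse trees for v xor v:
  [C [C v] xor [C v]]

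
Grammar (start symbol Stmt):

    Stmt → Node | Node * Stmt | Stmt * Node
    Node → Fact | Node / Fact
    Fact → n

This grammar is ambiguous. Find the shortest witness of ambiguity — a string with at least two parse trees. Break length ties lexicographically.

n * n

length 1: no string has ≥2 trees
length 3: n * n has 2 parse trees

Two derivations of n * n:
  Stmt ⇒ Node * Stmt ⇒ Fact * Stmt ⇒ n * Stmt ⇒ n * Node ⇒ n * Fact ⇒ n * n
  Stmt ⇒ Stmt * Node ⇒ Node * Node ⇒ Fact * Node ⇒ n * Node ⇒ n * Fact ⇒ n * n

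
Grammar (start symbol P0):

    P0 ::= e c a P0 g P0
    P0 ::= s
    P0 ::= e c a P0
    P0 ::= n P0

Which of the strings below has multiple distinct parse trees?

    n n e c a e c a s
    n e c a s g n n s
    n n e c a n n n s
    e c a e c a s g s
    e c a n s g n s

n n e c a e c a s: 1 tree
n e c a s g n n s: 1 tree
n n e c a n n n s: 1 tree
e c a e c a s g s: 2 trees
e c a n s g n s: 1 tree

e c a e c a s g s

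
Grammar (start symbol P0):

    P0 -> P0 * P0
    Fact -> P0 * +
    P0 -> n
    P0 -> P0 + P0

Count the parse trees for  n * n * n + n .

Parse trees for n * n * n + n:
  [P0 [P0 n] * [P0 [P0 n] * [P0 [P0 n] + [P0 n]]]]
  [P0 [P0 n] * [P0 [P0 [P0 n] * [P0 n]] + [P0 n]]]
  [P0 [P0 [P0 n] * [P0 n]] * [P0 [P0 n] + [P0 n]]]
  [P0 [P0 [P0 n] * [P0 [P0 n] * [P0 n]]] + [P0 n]]
  [P0 [P0 [P0 [P0 n] * [P0 n]] * [P0 n]] + [P0 n]]

5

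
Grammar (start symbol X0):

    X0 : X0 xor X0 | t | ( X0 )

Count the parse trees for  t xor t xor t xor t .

Parse trees for t xor t xor t xor t:
  [X0 [X0 t] xor [X0 [X0 t] xor [X0 [X0 t] xor [X0 t]]]]
  [X0 [X0 t] xor [X0 [X0 [X0 t] xor [X0 t]] xor [X0 t]]]
  [X0 [X0 [X0 t] xor [X0 t]] xor [X0 [X0 t] xor [X0 t]]]
  [X0 [X0 [X0 t] xor [X0 [X0 t] xor [X0 t]]] xor [X0 t]]
  [X0 [X0 [X0 [X0 t] xor [X0 t]] xor [X0 t]] xor [X0 t]]

5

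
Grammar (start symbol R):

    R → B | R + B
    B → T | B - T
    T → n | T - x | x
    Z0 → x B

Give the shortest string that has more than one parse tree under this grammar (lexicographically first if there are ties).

length 1: no string has ≥2 trees
length 3: n - x has 2 parse trees

Two derivations of n - x:
  R ⇒ B ⇒ T ⇒ T - x ⇒ n - x
  R ⇒ B ⇒ B - T ⇒ T - T ⇒ n - T ⇒ n - x

n - x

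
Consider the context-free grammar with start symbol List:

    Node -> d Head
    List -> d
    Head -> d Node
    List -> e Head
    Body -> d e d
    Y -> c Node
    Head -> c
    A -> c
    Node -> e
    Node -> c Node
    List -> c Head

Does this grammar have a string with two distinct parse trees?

(Y, A, Body are unreachable from List, so their rules don't affect L(List).) The reachable rules are right-linear with at most one rule per (nonterminal, next-terminal) pair. Each input token forces the next rule, so parsing is deterministic.

Unambiguous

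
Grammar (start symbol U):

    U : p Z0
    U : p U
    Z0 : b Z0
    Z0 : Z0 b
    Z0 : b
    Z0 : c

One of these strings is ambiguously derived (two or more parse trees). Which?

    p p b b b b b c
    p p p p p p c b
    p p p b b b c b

p p b b b b b c: 1 tree
p p p p p p c b: 1 tree
p p p b b b c b: 4 trees

p p p b b b c b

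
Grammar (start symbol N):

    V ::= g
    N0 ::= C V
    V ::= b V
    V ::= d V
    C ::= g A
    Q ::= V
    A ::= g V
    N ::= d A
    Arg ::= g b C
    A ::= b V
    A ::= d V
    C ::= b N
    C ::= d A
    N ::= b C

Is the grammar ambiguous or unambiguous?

(Arg, N0, Q are unreachable from N, so their rules don't affect L(N).) The reachable rules are right-linear with at most one rule per (nonterminal, next-terminal) pair. Each input token forces the next rule, so parsing is deterministic.

Unambiguous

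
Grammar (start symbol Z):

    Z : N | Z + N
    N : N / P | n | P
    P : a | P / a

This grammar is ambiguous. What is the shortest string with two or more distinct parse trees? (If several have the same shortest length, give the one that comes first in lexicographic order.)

length 1: no string has ≥2 trees
length 3: a / a has 2 parse trees

Two derivations of a / a:
  Z ⇒ N ⇒ N / P ⇒ P / P ⇒ a / P ⇒ a / a
  Z ⇒ N ⇒ P ⇒ P / a ⇒ a / a

a / a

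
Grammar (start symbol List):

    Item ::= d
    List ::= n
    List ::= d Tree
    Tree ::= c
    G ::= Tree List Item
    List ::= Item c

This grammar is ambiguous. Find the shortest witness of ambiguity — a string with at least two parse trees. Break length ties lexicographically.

length 1: no string has ≥2 trees
length 2: d c has 2 parse trees

Two derivations of d c:
  List ⇒ d Tree ⇒ d c
  List ⇒ Item c ⇒ d c

d c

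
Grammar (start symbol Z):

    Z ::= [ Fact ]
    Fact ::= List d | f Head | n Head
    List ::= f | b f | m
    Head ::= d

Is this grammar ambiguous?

Witness: [ f d ]

Derivation 1: Z ⇒ [ Fact ] ⇒ [ List d ] ⇒ [ f d ]
Derivation 2: Z ⇒ [ Fact ] ⇒ [ f Head ] ⇒ [ f d ]

Two distinct leftmost derivations for the same string.

Ambiguous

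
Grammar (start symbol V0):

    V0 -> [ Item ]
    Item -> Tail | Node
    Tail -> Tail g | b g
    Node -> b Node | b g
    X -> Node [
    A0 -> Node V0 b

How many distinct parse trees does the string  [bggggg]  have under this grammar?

1

Parse trees for [bggggg]:
  [V0 [ [Item [Tail [Tail [Tail [Tail [Tail b g] g] g] g] g]] ]]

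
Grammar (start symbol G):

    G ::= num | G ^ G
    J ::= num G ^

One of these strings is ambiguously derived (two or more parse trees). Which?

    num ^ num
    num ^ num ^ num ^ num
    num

num ^ num ^ num ^ num

num ^ num: 1 tree
num ^ num ^ num ^ num: 5 trees
num: 1 tree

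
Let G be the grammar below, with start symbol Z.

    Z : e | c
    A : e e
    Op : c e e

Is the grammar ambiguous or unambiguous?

Only Z is reachable from Z; ignoring the rest: The reachable rules are right-linear with at most one rule per (nonterminal, next-terminal) pair. Each input token forces the next rule, so parsing is deterministic.

Unambiguous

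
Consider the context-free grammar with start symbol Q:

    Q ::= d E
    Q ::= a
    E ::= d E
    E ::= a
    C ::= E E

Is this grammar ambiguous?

Unambiguous

Only Q, E are reachable from Q; ignoring the rest: Restricted to the reachable nonterminals, every rule has the form A → t or A → t B, and no two rules for the same A share a first terminal. The grammar encodes a DFA — one run per string.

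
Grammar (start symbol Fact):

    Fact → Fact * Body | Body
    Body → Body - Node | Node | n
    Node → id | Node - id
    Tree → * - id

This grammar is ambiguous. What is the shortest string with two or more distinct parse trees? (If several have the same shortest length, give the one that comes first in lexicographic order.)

length 1: no string has ≥2 trees
length 3: id - id has 2 parse trees

Two derivations of id - id:
  Fact ⇒ Body ⇒ Body - Node ⇒ Node - Node ⇒ id - Node ⇒ id - id
  Fact ⇒ Body ⇒ Node ⇒ Node - id ⇒ id - id

id - id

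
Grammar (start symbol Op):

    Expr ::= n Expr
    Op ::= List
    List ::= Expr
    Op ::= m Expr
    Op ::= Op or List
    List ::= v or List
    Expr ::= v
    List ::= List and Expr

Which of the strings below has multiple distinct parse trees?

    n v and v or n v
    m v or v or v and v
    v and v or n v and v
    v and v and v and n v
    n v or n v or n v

m v or v or v and v

n v and v or n v: 1 tree
m v or v or v and v: 3 trees
v and v or n v and v: 1 tree
v and v and v and n v: 1 tree
n v or n v or n v: 1 tree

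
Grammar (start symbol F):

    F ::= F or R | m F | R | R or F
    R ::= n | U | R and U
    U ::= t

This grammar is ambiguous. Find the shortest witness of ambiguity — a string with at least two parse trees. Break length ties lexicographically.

length 1: no string has ≥2 trees
length 2: no string has ≥2 trees
length 3: n or n has 2 parse trees

Two derivations of n or n:
  F ⇒ F or R ⇒ R or R ⇒ n or R ⇒ n or n
  F ⇒ R or F ⇒ n or F ⇒ n or R ⇒ n or n

n or n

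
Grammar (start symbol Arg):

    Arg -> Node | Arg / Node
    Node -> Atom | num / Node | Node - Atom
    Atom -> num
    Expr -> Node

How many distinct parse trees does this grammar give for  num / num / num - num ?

Parse trees for num / num / num - num:
  [Arg [Node num / [Node num / [Node [Node [Atom num]] - [Atom num]]]]]
  [Arg [Node num / [Node [Node num / [Node [Atom num]]] - [Atom num]]]]
  [Arg [Node [Node num / [Node num / [Node [Atom num]]]] - [Atom num]]]
  [Arg [Arg [Node [Atom num]]] / [Node num / [Node [Node [Atom num]] - [Atom num]]]]
  [Arg [Arg [Node [Atom num]]] / [Node [Node num / [Node [Atom num]]] - [Atom num]]]
  [Arg [Arg [Node num / [Node [Atom num]]]] / [Node [Node [Atom num]] - [Atom num]]]
  [Arg [Arg [Arg [Node [Atom num]]] / [Node [Atom num]]] / [Node [Node [Atom num]] - [Atom num]]]

7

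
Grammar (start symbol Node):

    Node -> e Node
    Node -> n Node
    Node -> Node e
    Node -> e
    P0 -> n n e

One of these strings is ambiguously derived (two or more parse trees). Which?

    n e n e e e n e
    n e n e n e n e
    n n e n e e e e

n n e n e e e e

n e n e e e n e: 1 tree
n e n e n e n e: 1 tree
n n e n e e e e: 64 trees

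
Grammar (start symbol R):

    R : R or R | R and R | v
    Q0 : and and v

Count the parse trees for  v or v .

1

Parse trees for v or v:
  [R [R v] or [R v]]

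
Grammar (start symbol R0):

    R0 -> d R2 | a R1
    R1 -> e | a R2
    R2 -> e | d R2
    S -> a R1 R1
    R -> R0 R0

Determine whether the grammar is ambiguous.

Unambiguous

(S, R are unreachable from R0, so their rules don't affect L(R0).) The reachable rules are right-linear with at most one rule per (nonterminal, next-terminal) pair. Each input token forces the next rule, so parsing is deterministic.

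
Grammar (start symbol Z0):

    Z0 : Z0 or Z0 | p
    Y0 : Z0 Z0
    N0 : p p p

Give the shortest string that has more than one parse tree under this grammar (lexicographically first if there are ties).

p or p or p

length 1: no string has ≥2 trees
length 3: no string has ≥2 trees
length 5: p or p or p has 2 parse trees

Two derivations of p or p or p:
  Z0 ⇒ Z0 or Z0 ⇒ Z0 or Z0 or Z0 ⇒ p or Z0 or Z0 ⇒ p or p or Z0 ⇒ p or p or p
  Z0 ⇒ Z0 or Z0 ⇒ p or Z0 ⇒ p or Z0 or Z0 ⇒ p or p or Z0 ⇒ p or p or p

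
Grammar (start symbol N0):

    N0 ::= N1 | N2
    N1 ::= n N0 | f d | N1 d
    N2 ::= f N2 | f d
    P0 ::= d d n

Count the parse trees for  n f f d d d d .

Parse trees for n f f d d d d:
  [N0 [N1 [N1 [N1 [N1 n [N0 [N2 f [N2 f d]]]] d] d] d]]

1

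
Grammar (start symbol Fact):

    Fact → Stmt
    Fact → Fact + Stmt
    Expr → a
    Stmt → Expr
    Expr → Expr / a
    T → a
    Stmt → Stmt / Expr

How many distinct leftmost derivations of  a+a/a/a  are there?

Parse trees for a+a/a/a:
  [Fact [Fact [Stmt [Expr a]]] + [Stmt [Expr [Expr [Expr a] / a] / a]]]
  [Fact [Fact [Stmt [Expr a]]] + [Stmt [Stmt [Expr a]] / [Expr [Expr a] / a]]]
  [Fact [Fact [Stmt [Expr a]]] + [Stmt [Stmt [Expr [Expr a] / a]] / [Expr a]]]
  [Fact [Fact [Stmt [Expr a]]] + [Stmt [Stmt [Stmt [Expr a]] / [Expr a]] / [Expr a]]]

4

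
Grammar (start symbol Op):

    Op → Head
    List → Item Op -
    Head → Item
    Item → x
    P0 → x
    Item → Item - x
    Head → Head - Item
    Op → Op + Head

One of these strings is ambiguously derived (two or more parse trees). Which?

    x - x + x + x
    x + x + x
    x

x - x + x + x

x - x + x + x: 2 trees
x + x + x: 1 tree
x: 1 tree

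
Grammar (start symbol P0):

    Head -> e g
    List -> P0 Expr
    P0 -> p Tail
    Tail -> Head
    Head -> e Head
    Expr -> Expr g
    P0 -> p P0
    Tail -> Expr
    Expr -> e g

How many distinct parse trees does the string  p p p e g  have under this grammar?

2

Parse trees for p p p e g:
  [P0 p [P0 p [P0 p [Tail [Head e g]]]]]
  [P0 p [P0 p [P0 p [Tail [Expr e g]]]]]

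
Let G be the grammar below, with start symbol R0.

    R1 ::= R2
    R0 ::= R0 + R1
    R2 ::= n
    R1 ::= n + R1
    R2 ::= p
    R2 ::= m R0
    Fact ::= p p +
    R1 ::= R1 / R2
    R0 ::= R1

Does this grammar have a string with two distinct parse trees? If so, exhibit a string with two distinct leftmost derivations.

Ambiguous

Witness: n + n

Derivation 1: R0 ⇒ R0 + R1 ⇒ R1 + R1 ⇒ R2 + R1 ⇒ n + R1 ⇒ n + R2 ⇒ n + n
Derivation 2: R0 ⇒ R1 ⇒ n + R1 ⇒ n + R2 ⇒ n + n

Two distinct leftmost derivations for the same string.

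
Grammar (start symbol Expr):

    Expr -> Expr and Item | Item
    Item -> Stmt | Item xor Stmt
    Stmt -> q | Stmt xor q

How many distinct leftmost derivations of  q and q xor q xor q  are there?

Parse trees for q and q xor q xor q:
  [Expr [Expr [Item [Stmt q]]] and [Item [Stmt [Stmt [Stmt q] xor q] xor q]]]
  [Expr [Expr [Item [Stmt q]]] and [Item [Item [Stmt q]] xor [Stmt [Stmt q] xor q]]]
  [Expr [Expr [Item [Stmt q]]] and [Item [Item [Stmt [Stmt q] xor q]] xor [Stmt q]]]
  [Expr [Expr [Item [Stmt q]]] and [Item [Item [Item [Stmt q]] xor [Stmt q]] xor [Stmt q]]]

4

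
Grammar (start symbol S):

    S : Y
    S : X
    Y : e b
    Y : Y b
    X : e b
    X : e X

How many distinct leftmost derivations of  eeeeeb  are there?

1

Parse trees for eeeeeb:
  [S [X e [X e [X e [X e [X e b]]]]]]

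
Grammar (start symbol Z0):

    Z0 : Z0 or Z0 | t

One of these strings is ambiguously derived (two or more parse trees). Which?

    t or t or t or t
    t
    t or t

t or t or t or t

t or t or t or t: 5 trees
t: 1 tree
t or t: 1 tree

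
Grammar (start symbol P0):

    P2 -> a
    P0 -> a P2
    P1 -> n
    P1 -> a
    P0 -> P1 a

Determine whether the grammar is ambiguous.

Witness: a a

Derivation 1: P0 ⇒ a P2 ⇒ a a
Derivation 2: P0 ⇒ P1 a ⇒ a a

Two distinct leftmost derivations for the same string.

Ambiguous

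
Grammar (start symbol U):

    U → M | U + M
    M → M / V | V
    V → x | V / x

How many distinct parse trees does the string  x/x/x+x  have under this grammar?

Parse trees for x/x/x+x:
  [U [U [M [M [V x]] / [V [V x] / x]]] + [M [V x]]]
  [U [U [M [M [M [V x]] / [V x]] / [V x]]] + [M [V x]]]
  [U [U [M [M [V [V x] / x]] / [V x]]] + [M [V x]]]
  [U [U [M [V [V [V x] / x] / x]]] + [M [V x]]]

4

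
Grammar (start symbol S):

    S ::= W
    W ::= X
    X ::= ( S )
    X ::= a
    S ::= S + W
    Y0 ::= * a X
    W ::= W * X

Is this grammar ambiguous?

(Y0 is unreachable from S, so its rules don't affect L(S).) This is a standard precedence ladder (S over W over X), with each level left-recursive on its own operator ('+' at S, '*' at W). That structure is LR(1), hence unambiguous.

Unambiguous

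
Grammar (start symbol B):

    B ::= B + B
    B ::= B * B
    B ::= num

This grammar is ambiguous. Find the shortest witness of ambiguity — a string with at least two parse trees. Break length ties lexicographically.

num * num * num

length 1: no string has ≥2 trees
length 3: no string has ≥2 trees
length 5: num * num * num has 2 parse trees

Two derivations of num * num * num:
  B ⇒ B * B ⇒ B * B * B ⇒ num * B * B ⇒ num * num * B ⇒ num * num * num
  B ⇒ B * B ⇒ num * B ⇒ num * B * B ⇒ num * num * B ⇒ num * num * num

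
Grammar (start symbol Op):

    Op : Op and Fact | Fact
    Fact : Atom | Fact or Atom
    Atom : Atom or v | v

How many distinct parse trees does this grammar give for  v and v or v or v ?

4

Parse trees for v and v or v or v:
  [Op [Op [Fact [Atom v]]] and [Fact [Atom [Atom [Atom v] or v] or v]]]
  [Op [Op [Fact [Atom v]]] and [Fact [Fact [Atom v]] or [Atom [Atom v] or v]]]
  [Op [Op [Fact [Atom v]]] and [Fact [Fact [Atom [Atom v] or v]] or [Atom v]]]
  [Op [Op [Fact [Atom v]]] and [Fact [Fact [Fact [Atom v]] or [Atom v]] or [Atom v]]]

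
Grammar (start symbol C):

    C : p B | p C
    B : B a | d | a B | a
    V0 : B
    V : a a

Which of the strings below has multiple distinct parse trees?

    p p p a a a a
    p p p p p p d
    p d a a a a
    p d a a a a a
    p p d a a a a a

p p p a a a a: 8 trees
p p p p p p d: 1 tree
p d a a a a: 1 tree
p d a a a a a: 1 tree
p p d a a a a a: 1 tree

p p p a a a a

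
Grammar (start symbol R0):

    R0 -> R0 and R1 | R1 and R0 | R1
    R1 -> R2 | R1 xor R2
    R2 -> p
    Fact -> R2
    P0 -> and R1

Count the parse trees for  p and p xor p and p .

4

Parse trees for p and p xor p and p:
  [R0 [R0 [R0 [R1 [R2 p]]] and [R1 [R1 [R2 p]] xor [R2 p]]] and [R1 [R2 p]]]
  [R0 [R0 [R1 [R2 p]] and [R0 [R1 [R1 [R2 p]] xor [R2 p]]]] and [R1 [R2 p]]]
  [R0 [R1 [R2 p]] and [R0 [R0 [R1 [R1 [R2 p]] xor [R2 p]]] and [R1 [R2 p]]]]
  [R0 [R1 [R2 p]] and [R0 [R1 [R1 [R2 p]] xor [R2 p]] and [R0 [R1 [R2 p]]]]]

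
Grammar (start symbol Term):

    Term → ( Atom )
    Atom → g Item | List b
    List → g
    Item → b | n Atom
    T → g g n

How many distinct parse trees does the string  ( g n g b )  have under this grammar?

Parse trees for ( g n g b ):
  [Term ( [Atom g [Item n [Atom g [Item b]]]] )]
  [Term ( [Atom g [Item n [Atom [List g] b]]] )]

2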